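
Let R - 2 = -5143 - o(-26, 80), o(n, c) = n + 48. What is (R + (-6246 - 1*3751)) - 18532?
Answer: -33692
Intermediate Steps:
o(n, c) = 48 + n
R = -5163 (R = 2 + (-5143 - (48 - 26)) = 2 + (-5143 - 1*22) = 2 + (-5143 - 22) = 2 - 5165 = -5163)
(R + (-6246 - 1*3751)) - 18532 = (-5163 + (-6246 - 1*3751)) - 18532 = (-5163 + (-6246 - 3751)) - 18532 = (-5163 - 9997) - 18532 = -15160 - 18532 = -33692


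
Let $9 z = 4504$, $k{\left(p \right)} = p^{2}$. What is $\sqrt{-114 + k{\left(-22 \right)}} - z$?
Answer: $- \frac{4504}{9} + \sqrt{370} \approx -481.21$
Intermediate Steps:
$z = \frac{4504}{9}$ ($z = \frac{1}{9} \cdot 4504 = \frac{4504}{9} \approx 500.44$)
$\sqrt{-114 + k{\left(-22 \right)}} - z = \sqrt{-114 + \left(-22\right)^{2}} - \frac{4504}{9} = \sqrt{-114 + 484} - \frac{4504}{9} = \sqrt{370} - \frac{4504}{9} = - \frac{4504}{9} + \sqrt{370}$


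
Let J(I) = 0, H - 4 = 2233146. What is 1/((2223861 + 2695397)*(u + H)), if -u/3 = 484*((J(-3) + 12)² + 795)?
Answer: 1/4278386906276 ≈ 2.3373e-13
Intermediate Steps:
H = 2233150 (H = 4 + 2233146 = 2233150)
u = -1363428 (u = -1452*((0 + 12)² + 795) = -1452*(12² + 795) = -1452*(144 + 795) = -1452*939 = -3*454476 = -1363428)
1/((2223861 + 2695397)*(u + H)) = 1/((2223861 + 2695397)*(-1363428 + 2233150)) = 1/(4919258*869722) = 1/4278386906276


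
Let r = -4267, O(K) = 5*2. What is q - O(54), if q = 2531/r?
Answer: -45201/4267 ≈ -10.593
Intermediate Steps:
O(K) = 10
q = -2531/4267 (q = 2531/(-4267) = 2531*(-1/4267) = -2531/4267 ≈ -0.59316)
q - O(54) = -2531/4267 - 1*10 = -2531/4267 - 10 = -45201/4267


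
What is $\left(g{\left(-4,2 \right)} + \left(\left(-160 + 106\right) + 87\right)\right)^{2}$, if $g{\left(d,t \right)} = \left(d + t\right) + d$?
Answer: $729$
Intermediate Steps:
$g{\left(d,t \right)} = t + 2 d$
$\left(g{\left(-4,2 \right)} + \left(\left(-160 + 106\right) + 87\right)\right)^{2} = \left(\left(2 + 2 \left(-4\right)\right) + \left(\left(-160 + 106\right) + 87\right)\right)^{2} = \left(\left(2 - 8\right) + \left(-54 + 87\right)\right)^{2} = \left(-6 + 33\right)^{2} = 27^{2} = 729$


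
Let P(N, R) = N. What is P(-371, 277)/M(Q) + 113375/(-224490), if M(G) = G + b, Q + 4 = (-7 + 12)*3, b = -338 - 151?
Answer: 1454627/5365311 ≈ 0.27112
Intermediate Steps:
b = -489
Q = 11 (Q = -4 + (-7 + 12)*3 = -4 + 5*3 = -4 + 15 = 11)
M(G) = -489 + G (M(G) = G - 489 = -489 + G)
P(-371, 277)/M(Q) + 113375/(-224490) = -371/(-489 + 11) + 113375/(-224490) = -371/(-478) + 113375*(-1/224490) = -371*(-1/478) - 22675/44898 = 371/478 - 22675/44898 = 1454627/5365311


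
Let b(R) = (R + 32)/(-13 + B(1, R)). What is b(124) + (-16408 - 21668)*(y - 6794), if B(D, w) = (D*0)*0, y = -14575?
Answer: 813646032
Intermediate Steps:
B(D, w) = 0 (B(D, w) = 0*0 = 0)
b(R) = -32/13 - R/13 (b(R) = (R + 32)/(-13 + 0) = (32 + R)/(-13) = (32 + R)*(-1/13) = -32/13 - R/13)
b(124) + (-16408 - 21668)*(y - 6794) = (-32/13 - 1/13*124) + (-16408 - 21668)*(-14575 - 6794) = (-32/13 - 124/13) - 38076*(-21369) = -12 + 813646044 = 813646032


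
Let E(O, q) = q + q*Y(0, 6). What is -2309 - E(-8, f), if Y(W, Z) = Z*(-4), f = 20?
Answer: -1849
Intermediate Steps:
Y(W, Z) = -4*Z
E(O, q) = -23*q (E(O, q) = q + q*(-4*6) = q + q*(-24) = q - 24*q = -23*q)
-2309 - E(-8, f) = -2309 - (-23)*20 = -2309 - 1*(-460) = -2309 + 460 = -1849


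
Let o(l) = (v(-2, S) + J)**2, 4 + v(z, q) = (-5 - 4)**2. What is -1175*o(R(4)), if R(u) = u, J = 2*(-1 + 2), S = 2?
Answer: -7333175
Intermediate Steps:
v(z, q) = 77 (v(z, q) = -4 + (-5 - 4)**2 = -4 + (-9)**2 = -4 + 81 = 77)
J = 2 (J = 2*1 = 2)
o(l) = 6241 (o(l) = (77 + 2)**2 = 79**2 = 6241)
-1175*o(R(4)) = -1175*6241 = -7333175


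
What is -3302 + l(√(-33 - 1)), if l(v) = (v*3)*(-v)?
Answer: -3200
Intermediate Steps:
l(v) = -3*v² (l(v) = (3*v)*(-v) = -3*v²)
-3302 + l(√(-33 - 1)) = -3302 - 3*(√(-33 - 1))² = -3302 - 3*(√(-34))² = -3302 - 3*(I*√34)² = -3302 - 3*(-34) = -3302 + 102 = -3200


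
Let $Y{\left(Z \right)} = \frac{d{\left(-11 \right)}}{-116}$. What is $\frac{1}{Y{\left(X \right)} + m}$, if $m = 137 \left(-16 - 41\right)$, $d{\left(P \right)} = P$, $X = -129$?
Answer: $- \frac{116}{905833} \approx -0.00012806$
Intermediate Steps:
$Y{\left(Z \right)} = \frac{11}{116}$ ($Y{\left(Z \right)} = - \frac{11}{-116} = \left(-11\right) \left(- \frac{1}{116}\right) = \frac{11}{116}$)
$m = -7809$ ($m = 137 \left(-57\right) = -7809$)
$\frac{1}{Y{\left(X \right)} + m} = \frac{1}{\frac{11}{116} - 7809} = \frac{1}{- \frac{905833}{116}} = - \frac{116}{905833}$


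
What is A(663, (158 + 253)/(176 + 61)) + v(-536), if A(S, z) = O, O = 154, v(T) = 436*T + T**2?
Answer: 53754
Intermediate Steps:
v(T) = T**2 + 436*T
A(S, z) = 154
A(663, (158 + 253)/(176 + 61)) + v(-536) = 154 - 536*(436 - 536) = 154 - 536*(-100) = 154 + 53600 = 53754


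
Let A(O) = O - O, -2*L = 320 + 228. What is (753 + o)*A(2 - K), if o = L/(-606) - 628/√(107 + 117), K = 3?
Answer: 0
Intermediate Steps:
L = -274 (L = -(320 + 228)/2 = -½*548 = -274)
A(O) = 0
o = 137/303 - 157*√14/14 (o = -274/(-606) - 628/√(107 + 117) = -274*(-1/606) - 628*√14/56 = 137/303 - 628*√14/56 = 137/303 - 157*√14/14 ≈ -41.508)
(753 + o)*A(2 - K) = (753 + (137/303 - 157*√14/14))*0 = (228296/303 - 157*√14/14)*0 = 0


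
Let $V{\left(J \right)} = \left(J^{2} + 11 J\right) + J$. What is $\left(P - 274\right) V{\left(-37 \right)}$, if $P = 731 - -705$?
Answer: $1074850$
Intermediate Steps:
$V{\left(J \right)} = J^{2} + 12 J$
$P = 1436$ ($P = 731 + 705 = 1436$)
$\left(P - 274\right) V{\left(-37 \right)} = \left(1436 - 274\right) \left(- 37 \left(12 - 37\right)\right) = 1162 \left(\left(-37\right) \left(-25\right)\right) = 1162 \cdot 925 = 1074850$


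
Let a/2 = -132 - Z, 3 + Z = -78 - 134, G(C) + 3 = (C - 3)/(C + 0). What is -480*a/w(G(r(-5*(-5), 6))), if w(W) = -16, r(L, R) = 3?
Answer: 4980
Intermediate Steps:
G(C) = -3 + (-3 + C)/C (G(C) = -3 + (C - 3)/(C + 0) = -3 + (-3 + C)/C)
Z = -215 (Z = -3 + (-78 - 134) = -3 - 212 = -215)
a = 166 (a = 2*(-132 - 1*(-215)) = 2*(-132 + 215) = 2*83 = 166)
-480*a/w(G(r(-5*(-5), 6))) = -480/((-16/166)) = -480/((-16*1/166)) = -480/(-8/83) = -480*(-83/8) = 4980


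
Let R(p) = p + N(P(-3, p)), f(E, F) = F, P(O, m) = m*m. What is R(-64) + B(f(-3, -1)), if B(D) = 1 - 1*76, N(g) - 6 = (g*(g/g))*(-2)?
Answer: -8325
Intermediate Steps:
P(O, m) = m**2
N(g) = 6 - 2*g (N(g) = 6 + (g*(g/g))*(-2) = 6 + (g*1)*(-2) = 6 + g*(-2) = 6 - 2*g)
R(p) = 6 + p - 2*p**2 (R(p) = p + (6 - 2*p**2) = 6 + p - 2*p**2)
B(D) = -75 (B(D) = 1 - 76 = -75)
R(-64) + B(f(-3, -1)) = (6 - 64 - 2*(-64)**2) - 75 = (6 - 64 - 2*4096) - 75 = (6 - 64 - 8192) - 75 = -8250 - 75 = -8325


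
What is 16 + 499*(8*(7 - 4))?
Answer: 11992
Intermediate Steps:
16 + 499*(8*(7 - 4)) = 16 + 499*(8*3) = 16 + 499*24 = 16 + 11976 = 11992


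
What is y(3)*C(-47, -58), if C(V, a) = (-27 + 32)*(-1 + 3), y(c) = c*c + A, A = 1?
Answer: 100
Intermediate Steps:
y(c) = 1 + c² (y(c) = c*c + 1 = c² + 1 = 1 + c²)
C(V, a) = 10 (C(V, a) = 5*2 = 10)
y(3)*C(-47, -58) = (1 + 3²)*10 = (1 + 9)*10 = 10*10 = 100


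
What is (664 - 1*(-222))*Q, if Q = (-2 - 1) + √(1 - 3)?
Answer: -2658 + 886*I*√2 ≈ -2658.0 + 1253.0*I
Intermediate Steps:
Q = -3 + I*√2 (Q = -3 + √(-2) = -3 + I*√2 ≈ -3.0 + 1.4142*I)
(664 - 1*(-222))*Q = (664 - 1*(-222))*(-3 + I*√2) = (664 + 222)*(-3 + I*√2) = 886*(-3 + I*√2) = -2658 + 886*I*√2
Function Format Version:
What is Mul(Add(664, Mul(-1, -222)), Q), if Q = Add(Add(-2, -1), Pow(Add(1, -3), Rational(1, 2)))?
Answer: Add(-2658, Mul(886, I, Pow(2, Rational(1, 2)))) ≈ Add(-2658.0, Mul(1253.0, I))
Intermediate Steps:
Q = Add(-3, Mul(I, Pow(2, Rational(1, 2)))) (Q = Add(-3, Pow(-2, Rational(1, 2))) = Add(-3, Mul(I, Pow(2, Rational(1, 2)))) ≈ Add(-3.0000, Mul(1.4142, I)))
Mul(Add(664, Mul(-1, -222)), Q) = Mul(Add(664, Mul(-1, -222)), Add(-3, Mul(I, Pow(2, Rational(1, 2))))) = Mul(Add(664, 222), Add(-3, Mul(I, Pow(2, Rational(1, 2))))) = Mul(886, Add(-3, Mul(I, Pow(2, Rational(1, 2))))) = Add(-2658, Mul(886, I, Pow(2, Rational(1, 2))))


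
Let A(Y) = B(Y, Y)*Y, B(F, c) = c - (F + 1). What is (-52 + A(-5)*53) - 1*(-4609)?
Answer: 4822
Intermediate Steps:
B(F, c) = -1 + c - F (B(F, c) = c - (1 + F) = c + (-1 - F) = -1 + c - F)
A(Y) = -Y (A(Y) = (-1 + Y - Y)*Y = -Y)
(-52 + A(-5)*53) - 1*(-4609) = (-52 - 1*(-5)*53) - 1*(-4609) = (-52 + 5*53) + 4609 = (-52 + 265) + 4609 = 213 + 4609 = 4822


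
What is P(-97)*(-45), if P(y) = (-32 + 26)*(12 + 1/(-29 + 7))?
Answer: 35505/11 ≈ 3227.7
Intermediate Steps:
P(y) = -789/11 (P(y) = -6*(12 + 1/(-22)) = -6*(12 - 1/22) = -6*263/22 = -789/11)
P(-97)*(-45) = -789/11*(-45) = 35505/11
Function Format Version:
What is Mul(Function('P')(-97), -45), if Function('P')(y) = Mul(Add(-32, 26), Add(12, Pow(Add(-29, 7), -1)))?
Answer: Rational(35505, 11) ≈ 3227.7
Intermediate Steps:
Function('P')(y) = Rational(-789, 11) (Function('P')(y) = Mul(-6, Add(12, Pow(-22, -1))) = Mul(-6, Add(12, Rational(-1, 22))) = Mul(-6, Rational(263, 22)) = Rational(-789, 11))
Mul(Function('P')(-97), -45) = Mul(Rational(-789, 11), -45) = Rational(35505, 11)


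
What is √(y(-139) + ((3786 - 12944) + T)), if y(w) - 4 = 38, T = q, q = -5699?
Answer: I*√14815 ≈ 121.72*I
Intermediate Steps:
T = -5699
y(w) = 42 (y(w) = 4 + 38 = 42)
√(y(-139) + ((3786 - 12944) + T)) = √(42 + ((3786 - 12944) - 5699)) = √(42 + (-9158 - 5699)) = √(42 - 14857) = √(-14815) = I*√14815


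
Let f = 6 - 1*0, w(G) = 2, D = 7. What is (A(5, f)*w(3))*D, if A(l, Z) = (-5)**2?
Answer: 350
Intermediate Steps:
f = 6 (f = 6 + 0 = 6)
A(l, Z) = 25
(A(5, f)*w(3))*D = (25*2)*7 = 50*7 = 350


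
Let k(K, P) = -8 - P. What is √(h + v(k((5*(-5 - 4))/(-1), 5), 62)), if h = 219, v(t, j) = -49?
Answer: √170 ≈ 13.038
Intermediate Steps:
√(h + v(k((5*(-5 - 4))/(-1), 5), 62)) = √(219 - 49) = √170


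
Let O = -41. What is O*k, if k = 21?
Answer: -861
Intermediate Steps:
O*k = -41*21 = -861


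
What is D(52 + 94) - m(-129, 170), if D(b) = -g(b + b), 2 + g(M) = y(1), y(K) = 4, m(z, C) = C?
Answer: -172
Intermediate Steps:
g(M) = 2 (g(M) = -2 + 4 = 2)
D(b) = -2 (D(b) = -1*2 = -2)
D(52 + 94) - m(-129, 170) = -2 - 1*170 = -2 - 170 = -172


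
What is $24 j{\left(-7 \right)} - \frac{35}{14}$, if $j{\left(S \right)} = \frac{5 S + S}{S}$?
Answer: $\frac{283}{2} \approx 141.5$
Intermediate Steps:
$j{\left(S \right)} = 6$ ($j{\left(S \right)} = \frac{6 S}{S} = 6$)
$24 j{\left(-7 \right)} - \frac{35}{14} = 24 \cdot 6 - \frac{35}{14} = 144 - \frac{5}{2} = \frac{283}{2}$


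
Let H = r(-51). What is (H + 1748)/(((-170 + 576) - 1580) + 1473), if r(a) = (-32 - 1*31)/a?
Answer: 29737/5083 ≈ 5.8503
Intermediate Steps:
r(a) = -63/a (r(a) = (-32 - 31)/a = -63/a)
H = 21/17 (H = -63/(-51) = -63*(-1/51) = 21/17 ≈ 1.2353)
(H + 1748)/(((-170 + 576) - 1580) + 1473) = (21/17 + 1748)/(((-170 + 576) - 1580) + 1473) = 29737/(17*((406 - 1580) + 1473)) = 29737/(17*(-1174 + 1473)) = (29737/17)/299 = (29737/17)*(1/299) = 29737/5083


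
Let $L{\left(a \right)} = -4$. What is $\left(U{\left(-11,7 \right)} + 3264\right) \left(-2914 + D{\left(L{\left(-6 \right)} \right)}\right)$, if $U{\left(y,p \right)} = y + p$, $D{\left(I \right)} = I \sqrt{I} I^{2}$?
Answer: $-9499640 - 417280 i \approx -9.4996 \cdot 10^{6} - 4.1728 \cdot 10^{5} i$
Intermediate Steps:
$D{\left(I \right)} = I^{\frac{7}{2}}$ ($D{\left(I \right)} = I^{\frac{3}{2}} I^{2} = I^{\frac{7}{2}}$)
$U{\left(y,p \right)} = p + y$
$\left(U{\left(-11,7 \right)} + 3264\right) \left(-2914 + D{\left(L{\left(-6 \right)} \right)}\right) = \left(\left(7 - 11\right) + 3264\right) \left(-2914 + \left(-4\right)^{\frac{7}{2}}\right) = \left(-4 + 3264\right) \left(-2914 - 128 i\right) = 3260 \left(-2914 - 128 i\right) = -9499640 - 417280 i$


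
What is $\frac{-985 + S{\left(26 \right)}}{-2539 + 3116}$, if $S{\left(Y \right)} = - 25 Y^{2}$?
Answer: $- \frac{17885}{577} \approx -30.997$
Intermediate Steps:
$\frac{-985 + S{\left(26 \right)}}{-2539 + 3116} = \frac{-985 - 25 \cdot 26^{2}}{-2539 + 3116} = \frac{-985 - 16900}{577} = \left(-985 - 16900\right) \frac{1}{577} = \left(-17885\right) \frac{1}{577} = - \frac{17885}{577}$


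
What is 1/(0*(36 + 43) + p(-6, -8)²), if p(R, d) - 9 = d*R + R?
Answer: 1/2601 ≈ 0.00038447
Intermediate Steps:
p(R, d) = 9 + R + R*d (p(R, d) = 9 + (d*R + R) = 9 + (R*d + R) = 9 + (R + R*d) = 9 + R + R*d)
1/(0*(36 + 43) + p(-6, -8)²) = 1/(0*(36 + 43) + (9 - 6 - 6*(-8))²) = 1/(0*79 + (9 - 6 + 48)²) = 1/(0 + 51²) = 1/(0 + 2601) = 1/2601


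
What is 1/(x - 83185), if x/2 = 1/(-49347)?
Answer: -49347/4104930197 ≈ -1.2021e-5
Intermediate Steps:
x = -2/49347 (x = 2/(-49347) = 2*(-1/49347) = -2/49347 ≈ -4.0529e-5)
1/(x - 83185) = 1/(-2/49347 - 83185) = 1/(-4104930197/49347) = -49347/4104930197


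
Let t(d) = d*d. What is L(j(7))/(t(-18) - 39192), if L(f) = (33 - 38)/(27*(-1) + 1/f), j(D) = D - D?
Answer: 0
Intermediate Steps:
j(D) = 0
t(d) = d²
L(f) = -5/(-27 + 1/f)
L(j(7))/(t(-18) - 39192) = (5*0/(-1 + 27*0))/((-18)² - 39192) = (5*0/(-1 + 0))/(324 - 39192) = (5*0/(-1))/(-38868) = (5*0*(-1))*(-1/38868) = 0*(-1/38868) = 0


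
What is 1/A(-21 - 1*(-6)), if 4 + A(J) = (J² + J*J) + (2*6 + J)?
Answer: 1/443 ≈ 0.0022573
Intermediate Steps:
A(J) = 8 + J + 2*J² (A(J) = -4 + ((J² + J*J) + (2*6 + J)) = -4 + ((J² + J²) + (12 + J)) = -4 + (2*J² + (12 + J)) = -4 + (12 + J + 2*J²) = 8 + J + 2*J²)
1/A(-21 - 1*(-6)) = 1/(8 + (-21 - 1*(-6)) + 2*(-21 - 1*(-6))²) = 1/(8 + (-21 + 6) + 2*(-21 + 6)²) = 1/(8 - 15 + 2*(-15)²) = 1/(8 - 15 + 2*225) = 1/(8 - 15 + 450) = 1/443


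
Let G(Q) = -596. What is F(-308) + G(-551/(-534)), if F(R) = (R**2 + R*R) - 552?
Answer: 188580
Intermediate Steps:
F(R) = -552 + 2*R**2 (F(R) = (R**2 + R**2) - 552 = 2*R**2 - 552 = -552 + 2*R**2)
F(-308) + G(-551/(-534)) = (-552 + 2*(-308)**2) - 596 = (-552 + 2*94864) - 596 = (-552 + 189728) - 596 = 189176 - 596 = 188580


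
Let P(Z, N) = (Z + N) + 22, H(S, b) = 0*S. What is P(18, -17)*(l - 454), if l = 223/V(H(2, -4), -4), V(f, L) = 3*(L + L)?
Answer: -255737/24 ≈ -10656.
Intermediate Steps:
H(S, b) = 0
V(f, L) = 6*L (V(f, L) = 3*(2*L) = 6*L)
P(Z, N) = 22 + N + Z (P(Z, N) = (N + Z) + 22 = 22 + N + Z)
l = -223/24 (l = 223/((6*(-4))) = 223/(-24) = 223*(-1/24) = -223/24 ≈ -9.2917)
P(18, -17)*(l - 454) = (22 - 17 + 18)*(-223/24 - 454) = 23*(-11119/24) = -255737/24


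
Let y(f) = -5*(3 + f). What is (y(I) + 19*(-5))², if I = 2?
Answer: 14400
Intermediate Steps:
y(f) = -15 - 5*f
(y(I) + 19*(-5))² = ((-15 - 5*2) + 19*(-5))² = ((-15 - 10) - 95)² = (-25 - 95)² = (-120)² = 14400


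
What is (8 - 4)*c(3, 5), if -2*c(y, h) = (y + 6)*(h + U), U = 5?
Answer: -180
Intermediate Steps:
c(y, h) = -(5 + h)*(6 + y)/2 (c(y, h) = -(y + 6)*(h + 5)/2 = -(6 + y)*(5 + h)/2 = -(5 + h)*(6 + y)/2)
(8 - 4)*c(3, 5) = (8 - 4)*(-15 - 3*5 - 5/2*3 - ½*5*3) = 4*(-15 - 15 - 15/2 - 15/2) = 4*(-45) = -180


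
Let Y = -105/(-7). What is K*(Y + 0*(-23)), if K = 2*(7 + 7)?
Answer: 420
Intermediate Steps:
Y = 15 (Y = -105*(-1/7) = 15)
K = 28 (K = 2*14 = 28)
K*(Y + 0*(-23)) = 28*(15 + 0*(-23)) = 28*(15 + 0) = 28*15 = 420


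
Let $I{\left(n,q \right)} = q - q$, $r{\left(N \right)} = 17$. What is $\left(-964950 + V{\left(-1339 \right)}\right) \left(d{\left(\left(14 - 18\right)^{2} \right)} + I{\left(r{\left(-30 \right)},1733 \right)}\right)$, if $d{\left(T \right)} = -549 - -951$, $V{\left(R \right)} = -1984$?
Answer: $-388707468$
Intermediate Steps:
$I{\left(n,q \right)} = 0$
$d{\left(T \right)} = 402$ ($d{\left(T \right)} = -549 + 951 = 402$)
$\left(-964950 + V{\left(-1339 \right)}\right) \left(d{\left(\left(14 - 18\right)^{2} \right)} + I{\left(r{\left(-30 \right)},1733 \right)}\right) = \left(-964950 - 1984\right) \left(402 + 0\right) = \left(-966934\right) 402 = -388707468$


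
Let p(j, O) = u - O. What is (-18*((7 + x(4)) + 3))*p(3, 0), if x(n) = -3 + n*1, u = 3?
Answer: -594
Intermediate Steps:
x(n) = -3 + n
p(j, O) = 3 - O
(-18*((7 + x(4)) + 3))*p(3, 0) = (-18*((7 + (-3 + 4)) + 3))*(3 - 1*0) = (-18*((7 + 1) + 3))*(3 + 0) = -18*(8 + 3)*3 = -18*11*3 = -198*3 = -594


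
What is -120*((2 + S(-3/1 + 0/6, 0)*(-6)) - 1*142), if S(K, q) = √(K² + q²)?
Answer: 18960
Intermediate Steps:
-120*((2 + S(-3/1 + 0/6, 0)*(-6)) - 1*142) = -120*((2 + √((-3/1 + 0/6)² + 0²)*(-6)) - 1*142) = -120*((2 + √((-3*1 + 0*(⅙))² + 0)*(-6)) - 142) = -120*((2 + √((-3 + 0)² + 0)*(-6)) - 142) = -120*((2 + √((-3)² + 0)*(-6)) - 142) = -120*((2 + √(9 + 0)*(-6)) - 142) = -120*((2 + √9*(-6)) - 142) = -120*((2 + 3*(-6)) - 142) = -120*((2 - 18) - 142) = -120*(-16 - 142) = -120*(-158) = 18960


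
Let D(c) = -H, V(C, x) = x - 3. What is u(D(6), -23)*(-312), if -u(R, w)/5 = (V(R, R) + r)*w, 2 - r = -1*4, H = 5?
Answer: 71760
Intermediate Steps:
V(C, x) = -3 + x
r = 6 (r = 2 - (-1)*4 = 2 - 1*(-4) = 2 + 4 = 6)
D(c) = -5 (D(c) = -1*5 = -5)
u(R, w) = -5*w*(3 + R) (u(R, w) = -5*((-3 + R) + 6)*w = -5*(3 + R)*w = -5*w*(3 + R))
u(D(6), -23)*(-312) = -5*(-23)*(3 - 5)*(-312) = -5*(-23)*(-2)*(-312) = -230*(-312) = 71760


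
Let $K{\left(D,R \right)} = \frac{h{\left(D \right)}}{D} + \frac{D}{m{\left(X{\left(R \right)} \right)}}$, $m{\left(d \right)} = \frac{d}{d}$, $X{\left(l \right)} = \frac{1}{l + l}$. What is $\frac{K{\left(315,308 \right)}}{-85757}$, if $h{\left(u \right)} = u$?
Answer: $- \frac{316}{85757} \approx -0.0036848$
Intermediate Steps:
$X{\left(l \right)} = \frac{1}{2 l}$
$m{\left(d \right)} = 1$
$K{\left(D,R \right)} = 1 + D$ ($K{\left(D,R \right)} = \frac{D}{D} + \frac{D}{1} = 1 + D 1 = 1 + D$)
$\frac{K{\left(315,308 \right)}}{-85757} = \frac{1 + 315}{-85757} = 316 \left(- \frac{1}{85757}\right) = - \frac{316}{85757}$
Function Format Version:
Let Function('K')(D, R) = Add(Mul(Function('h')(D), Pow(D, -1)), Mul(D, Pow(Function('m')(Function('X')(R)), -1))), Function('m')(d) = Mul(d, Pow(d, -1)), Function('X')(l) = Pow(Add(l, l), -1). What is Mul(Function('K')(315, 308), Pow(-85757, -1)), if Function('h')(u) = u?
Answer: Rational(-316, 85757) ≈ -0.0036848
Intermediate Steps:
Function('X')(l) = Mul(Rational(1, 2), Pow(l, -1)) (Function('X')(l) = Pow(Mul(2, l), -1) = Mul(Rational(1, 2), Pow(l, -1)))
Function('m')(d) = 1
Function('K')(D, R) = Add(1, D) (Function('K')(D, R) = Add(Mul(D, Pow(D, -1)), Mul(D, Pow(1, -1))) = Add(1, Mul(D, 1)) = Add(1, D))
Mul(Function('K')(315, 308), Pow(-85757, -1)) = Mul(Add(1, 315), Pow(-85757, -1)) = Mul(316, Rational(-1, 85757)) = Rational(-316, 85757)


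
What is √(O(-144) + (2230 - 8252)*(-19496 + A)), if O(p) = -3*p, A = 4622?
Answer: 2*√22392915 ≈ 9464.2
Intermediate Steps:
√(O(-144) + (2230 - 8252)*(-19496 + A)) = √(-3*(-144) + (2230 - 8252)*(-19496 + 4622)) = √(432 - 6022*(-14874)) = √(432 + 89571228) = √89571660 = 2*√22392915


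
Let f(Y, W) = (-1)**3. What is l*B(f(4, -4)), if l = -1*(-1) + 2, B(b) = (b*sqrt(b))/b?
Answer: 3*I ≈ 3.0*I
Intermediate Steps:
f(Y, W) = -1
B(b) = sqrt(b) (B(b) = b**(3/2)/b = sqrt(b))
l = 3 (l = 1 + 2 = 3)
l*B(f(4, -4)) = 3*sqrt(-1) = 3*I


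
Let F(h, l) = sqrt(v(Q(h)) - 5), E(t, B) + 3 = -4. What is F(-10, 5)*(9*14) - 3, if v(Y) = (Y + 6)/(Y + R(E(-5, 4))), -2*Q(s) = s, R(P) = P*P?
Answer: -3 + 7*I*sqrt(1554) ≈ -3.0 + 275.95*I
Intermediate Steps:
E(t, B) = -7 (E(t, B) = -3 - 4 = -7)
R(P) = P**2
Q(s) = -s/2
v(Y) = (6 + Y)/(49 + Y) (v(Y) = (Y + 6)/(Y + (-7)**2) = (6 + Y)/(Y + 49) = (6 + Y)/(49 + Y))
F(h, l) = sqrt(-5 + (6 - h/2)/(49 - h/2)) (F(h, l) = sqrt((6 - h/2)/(49 - h/2) - 5) = sqrt(-5 + (6 - h/2)/(49 - h/2)))
F(-10, 5)*(9*14) - 3 = (sqrt(2)*sqrt((239 - 2*(-10))/(-98 - 10)))*(9*14) - 3 = (sqrt(2)*sqrt((239 + 20)/(-108)))*126 - 3 = (sqrt(2)*sqrt(-1/108*259))*126 - 3 = (sqrt(2)*sqrt(-259/108))*126 - 3 = (sqrt(2)*(I*sqrt(777)/18))*126 - 3 = (I*sqrt(1554)/18)*126 - 3 = 7*I*sqrt(1554) - 3 = -3 + 7*I*sqrt(1554)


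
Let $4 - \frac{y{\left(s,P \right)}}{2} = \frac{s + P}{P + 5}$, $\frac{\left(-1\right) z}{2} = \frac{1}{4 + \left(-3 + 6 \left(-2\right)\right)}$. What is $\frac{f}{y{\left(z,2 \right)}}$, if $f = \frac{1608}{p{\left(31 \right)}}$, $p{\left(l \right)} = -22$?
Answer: $- \frac{1407}{142} \approx -9.9084$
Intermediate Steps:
$z = \frac{2}{11}$ ($z = - \frac{2}{4 + \left(-3 + 6 \left(-2\right)\right)} = - \frac{2}{4 - 15} = - \frac{2}{-11} = \left(-2\right) \left(- \frac{1}{11}\right) = \frac{2}{11} \approx 0.18182$)
$y{\left(s,P \right)} = 8 - \frac{2 \left(P + s\right)}{5 + P}$ ($y{\left(s,P \right)} = 8 - 2 \frac{s + P}{P + 5} = 8 - 2 \frac{P + s}{5 + P} = 8 - \frac{2 \left(P + s\right)}{5 + P}$)
$f = - \frac{804}{11}$ ($f = \frac{1608}{-22} = 1608 \left(- \frac{1}{22}\right) = - \frac{804}{11} \approx -73.091$)
$\frac{f}{y{\left(z,2 \right)}} = \frac{1}{2 \frac{1}{5 + 2} \left(20 - \frac{2}{11} + 3 \cdot 2\right)} \left(- \frac{804}{11}\right) = \frac{1}{2 \cdot \frac{1}{7} \left(20 - \frac{2}{11} + 6\right)} \left(- \frac{804}{11}\right) = \frac{1}{2 \cdot \frac{1}{7} \cdot \frac{284}{11}} \left(- \frac{804}{11}\right) = \frac{1}{\frac{568}{77}} \left(- \frac{804}{11}\right) = \frac{77}{568} \left(- \frac{804}{11}\right) = - \frac{1407}{142}$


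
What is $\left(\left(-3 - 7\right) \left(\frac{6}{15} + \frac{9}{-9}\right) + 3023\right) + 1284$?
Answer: $4313$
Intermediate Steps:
$\left(\left(-3 - 7\right) \left(\frac{6}{15} + \frac{9}{-9}\right) + 3023\right) + 1284 = \left(- 10 \left(6 \cdot \frac{1}{15} + 9 \left(- \frac{1}{9}\right)\right) + 3023\right) + 1284 = \left(- 10 \left(\frac{2}{5} - 1\right) + 3023\right) + 1284 = \left(\left(-10\right) \left(- \frac{3}{5}\right) + 3023\right) + 1284 = \left(6 + 3023\right) + 1284 = 3029 + 1284 = 4313$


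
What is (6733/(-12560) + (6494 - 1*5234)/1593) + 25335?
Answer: 56323311859/2223120 ≈ 25335.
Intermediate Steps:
(6733/(-12560) + (6494 - 1*5234)/1593) + 25335 = (6733*(-1/12560) + (6494 - 5234)*(1/1593)) + 25335 = (-6733/12560 + 1260*(1/1593)) + 25335 = (-6733/12560 + 140/177) + 25335 = 566659/2223120 + 25335 = 56323311859/2223120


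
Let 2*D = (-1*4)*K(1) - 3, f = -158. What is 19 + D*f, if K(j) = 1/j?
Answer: 572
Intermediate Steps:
K(j) = 1/j
D = -7/2 (D = (-1*4/1 - 3)/2 = (-4*1 - 3)/2 = (-4 - 3)/2 = (½)*(-7) = -7/2 ≈ -3.5000)
19 + D*f = 19 - 7/2*(-158) = 19 + 553 = 572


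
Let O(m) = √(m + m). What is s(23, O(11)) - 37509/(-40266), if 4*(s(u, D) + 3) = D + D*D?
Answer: 23029/6711 + √22/4 ≈ 4.6041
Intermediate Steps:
O(m) = √2*√m (O(m) = √(2*m) = √2*√m)
s(u, D) = -3 + D/4 + D²/4 (s(u, D) = -3 + (D + D*D)/4 = -3 + (D + D²)/4 = -3 + (D/4 + D²/4) = -3 + D/4 + D²/4)
s(23, O(11)) - 37509/(-40266) = (-3 + (√2*√11)/4 + (√2*√11)²/4) - 37509/(-40266) = (-3 + √22/4 + (√22)²/4) - 37509*(-1/40266) = (-3 + √22/4 + (¼)*22) + 12503/13422 = (-3 + √22/4 + 11/2) + 12503/13422 = (5/2 + √22/4) + 12503/13422 = 23029/6711 + √22/4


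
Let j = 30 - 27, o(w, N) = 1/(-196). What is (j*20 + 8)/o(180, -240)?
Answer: -13328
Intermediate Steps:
o(w, N) = -1/196
j = 3
(j*20 + 8)/o(180, -240) = (3*20 + 8)/(-1/196) = (60 + 8)*(-196) = 68*(-196) = -13328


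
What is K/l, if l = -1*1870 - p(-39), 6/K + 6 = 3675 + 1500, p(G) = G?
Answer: -2/3154813 ≈ -6.3395e-7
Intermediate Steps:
K = 2/1723 (K = 6/(-6 + (3675 + 1500)) = 6/(-6 + 5175) = 6/5169 = 6*(1/5169) = 2/1723 ≈ 0.0011608)
l = -1831 (l = -1*1870 - 1*(-39) = -1870 + 39 = -1831)
K/l = (2/1723)/(-1831) = (2/1723)*(-1/1831) = -2/3154813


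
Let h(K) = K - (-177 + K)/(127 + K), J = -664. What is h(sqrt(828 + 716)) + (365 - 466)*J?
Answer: 978152463/14585 + 28562*sqrt(386)/14585 ≈ 67104.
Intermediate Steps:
h(K) = K - (-177 + K)/(127 + K)
h(sqrt(828 + 716)) + (365 - 466)*J = (177 + (sqrt(828 + 716))**2 + 126*sqrt(828 + 716))/(127 + sqrt(828 + 716)) + (365 - 466)*(-664) = (177 + (sqrt(1544))**2 + 126*sqrt(1544))/(127 + sqrt(1544)) - 101*(-664) = (177 + (2*sqrt(386))**2 + 126*(2*sqrt(386)))/(127 + 2*sqrt(386)) + 67064 = (177 + 1544 + 252*sqrt(386))/(127 + 2*sqrt(386)) + 67064 = (1721 + 252*sqrt(386))/(127 + 2*sqrt(386)) + 67064 = 67064 + (1721 + 252*sqrt(386))/(127 + 2*sqrt(386))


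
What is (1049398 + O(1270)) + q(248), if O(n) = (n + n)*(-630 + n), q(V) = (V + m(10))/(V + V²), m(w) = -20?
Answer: 13765539727/5146 ≈ 2.6750e+6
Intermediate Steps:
q(V) = (-20 + V)/(V + V²) (q(V) = (V - 20)/(V + V²) = (-20 + V)/(V + V²))
O(n) = 2*n*(-630 + n) (O(n) = (2*n)*(-630 + n) = 2*n*(-630 + n))
(1049398 + O(1270)) + q(248) = (1049398 + 2*1270*(-630 + 1270)) + (-20 + 248)/(248*(1 + 248)) = (1049398 + 2*1270*640) + (1/248)*228/249 = (1049398 + 1625600) + (1/248)*(1/249)*228 = 2674998 + 19/5146 = 13765539727/5146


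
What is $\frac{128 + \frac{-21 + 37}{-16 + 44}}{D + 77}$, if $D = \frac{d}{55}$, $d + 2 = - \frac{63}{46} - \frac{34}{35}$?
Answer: $\frac{11385000}{6811361} \approx 1.6715$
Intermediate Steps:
$d = - \frac{6989}{1610}$ ($d = -2 - \left(\frac{34}{35} + \frac{63}{46}\right) = -2 - \frac{3769}{1610} = - \frac{6989}{1610} \approx -4.341$)
$D = - \frac{6989}{88550}$ ($D = - \frac{6989}{1610 \cdot 55} = \left(- \frac{6989}{1610}\right) \frac{1}{55} = - \frac{6989}{88550} \approx -0.078927$)
$\frac{128 + \frac{-21 + 37}{-16 + 44}}{D + 77} = \frac{128 + \frac{-21 + 37}{-16 + 44}}{- \frac{6989}{88550} + 77} = \frac{128 + \frac{16}{28}}{\frac{6811361}{88550}} = \left(128 + 16 \cdot \frac{1}{28}\right) \frac{88550}{6811361} = \left(128 + \frac{4}{7}\right) \frac{88550}{6811361} = \frac{900}{7} \cdot \frac{88550}{6811361} = \frac{11385000}{6811361}$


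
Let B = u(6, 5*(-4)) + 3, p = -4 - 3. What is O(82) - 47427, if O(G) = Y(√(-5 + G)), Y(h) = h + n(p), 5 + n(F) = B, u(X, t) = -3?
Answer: -47432 + √77 ≈ -47423.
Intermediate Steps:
p = -7
B = 0 (B = -3 + 3 = 0)
n(F) = -5 (n(F) = -5 + 0 = -5)
Y(h) = -5 + h (Y(h) = h - 5 = -5 + h)
O(G) = -5 + √(-5 + G)
O(82) - 47427 = (-5 + √(-5 + 82)) - 47427 = (-5 + √77) - 47427 = -47432 + √77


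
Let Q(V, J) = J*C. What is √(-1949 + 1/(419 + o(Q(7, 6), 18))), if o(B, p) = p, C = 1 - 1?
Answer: 16*I*√1453899/437 ≈ 44.147*I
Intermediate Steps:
C = 0
Q(V, J) = 0 (Q(V, J) = J*0 = 0)
√(-1949 + 1/(419 + o(Q(7, 6), 18))) = √(-1949 + 1/(419 + 18)) = √(-1949 + 1/437) = √(-851712/437) = 16*I*√1453899/437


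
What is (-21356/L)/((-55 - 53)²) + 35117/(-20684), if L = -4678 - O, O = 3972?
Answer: -221414926481/130430201400 ≈ -1.6976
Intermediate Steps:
L = -8650 (L = -4678 - 1*3972 = -4678 - 3972 = -8650)
(-21356/L)/((-55 - 53)²) + 35117/(-20684) = (-21356/(-8650))/((-55 - 53)²) + 35117/(-20684) = (-21356*(-1/8650))/((-108)²) + 35117*(-1/20684) = (10678/4325)/11664 - 35117/20684 = (10678/4325)*(1/11664) - 35117/20684 = 5339/25223400 - 35117/20684 = -221414926481/130430201400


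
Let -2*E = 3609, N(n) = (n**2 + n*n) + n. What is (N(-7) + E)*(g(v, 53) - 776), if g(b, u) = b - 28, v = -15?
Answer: 2806713/2 ≈ 1.4034e+6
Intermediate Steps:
N(n) = n + 2*n**2 (N(n) = (n**2 + n**2) + n = 2*n**2 + n = n + 2*n**2)
g(b, u) = -28 + b
E = -3609/2 (E = -1/2*3609 = -3609/2 ≈ -1804.5)
(N(-7) + E)*(g(v, 53) - 776) = (-7*(1 + 2*(-7)) - 3609/2)*((-28 - 15) - 776) = (-7*(1 - 14) - 3609/2)*(-43 - 776) = (-7*(-13) - 3609/2)*(-819) = (91 - 3609/2)*(-819) = -3427/2*(-819) = 2806713/2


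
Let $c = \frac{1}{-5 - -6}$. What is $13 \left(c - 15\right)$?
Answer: $-182$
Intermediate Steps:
$c = 1$ ($c = \frac{1}{-5 + 6} = 1^{-1} = 1$)
$13 \left(c - 15\right) = 13 \left(1 - 15\right) = 13 \left(-14\right) = -182$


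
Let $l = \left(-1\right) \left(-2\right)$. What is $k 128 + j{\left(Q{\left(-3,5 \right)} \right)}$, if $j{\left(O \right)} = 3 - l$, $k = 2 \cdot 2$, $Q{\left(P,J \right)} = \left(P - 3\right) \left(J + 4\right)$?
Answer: $513$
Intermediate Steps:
$Q{\left(P,J \right)} = \left(-3 + P\right) \left(4 + J\right)$
$k = 4$
$l = 2$
$j{\left(O \right)} = 1$ ($j{\left(O \right)} = 3 - 2 = 1$)
$k 128 + j{\left(Q{\left(-3,5 \right)} \right)} = 4 \cdot 128 + 1 = 512 + 1 = 513$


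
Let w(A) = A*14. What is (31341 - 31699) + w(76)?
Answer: 706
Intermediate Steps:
w(A) = 14*A
(31341 - 31699) + w(76) = (31341 - 31699) + 14*76 = -358 + 1064 = 706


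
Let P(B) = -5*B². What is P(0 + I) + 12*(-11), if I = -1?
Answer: -137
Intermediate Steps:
P(0 + I) + 12*(-11) = -5*(0 - 1)² + 12*(-11) = -5*(-1)² - 132 = -5*1 - 132 = -5 - 132 = -137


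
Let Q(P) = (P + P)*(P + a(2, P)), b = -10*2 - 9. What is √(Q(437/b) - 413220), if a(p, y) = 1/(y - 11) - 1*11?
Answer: I*√5506690678062/3654 ≈ 642.21*I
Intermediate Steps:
a(p, y) = -11 + 1/(-11 + y) (a(p, y) = 1/(-11 + y) - 11 = -11 + 1/(-11 + y))
b = -29 (b = -20 - 9 = -29)
Q(P) = 2*P*(P + (122 - 11*P)/(-11 + P)) (Q(P) = (P + P)*(P + (122 - 11*P)/(-11 + P)) = (2*P)*(P + (122 - 11*P)/(-11 + P)) = 2*P*(P + (122 - 11*P)/(-11 + P)))
√(Q(437/b) - 413220) = √(2*(437/(-29))*(122 + (437/(-29))² - 9614/(-29))/(-11 + 437/(-29)) - 413220) = √(2*(437*(-1/29))*(122 + (437*(-1/29))² - 9614*(-1)/29)/(-11 + 437*(-1/29)) - 413220) = √(2*(-437/29)*(122 + (-437/29)² - 22*(-437/29))/(-11 - 437/29) - 413220) = √(2*(-437/29)*(122 + 190969/841 + 9614/29)/(-756/29) - 413220) = √(2*(-437/29)*(-29/756)*(572377/841) - 413220) = √(250128749/317898 - 413220) = √(-131111682811/317898) = I*√5506690678062/3654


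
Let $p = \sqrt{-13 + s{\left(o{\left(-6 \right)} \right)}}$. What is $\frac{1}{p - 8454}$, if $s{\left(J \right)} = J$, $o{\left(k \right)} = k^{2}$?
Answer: $- \frac{8454}{71470093} - \frac{\sqrt{23}}{71470093} \approx -0.00011835$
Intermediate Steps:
$p = \sqrt{23}$ ($p = \sqrt{-13 + \left(-6\right)^{2}} = \sqrt{-13 + 36} = \sqrt{23} \approx 4.7958$)
$\frac{1}{p - 8454} = \frac{1}{\sqrt{23} - 8454} = \frac{1}{-8454 + \sqrt{23}}$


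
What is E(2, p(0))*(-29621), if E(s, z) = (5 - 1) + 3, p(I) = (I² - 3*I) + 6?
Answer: -207347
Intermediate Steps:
p(I) = 6 + I² - 3*I
E(s, z) = 7 (E(s, z) = 4 + 3 = 7)
E(2, p(0))*(-29621) = 7*(-29621) = -207347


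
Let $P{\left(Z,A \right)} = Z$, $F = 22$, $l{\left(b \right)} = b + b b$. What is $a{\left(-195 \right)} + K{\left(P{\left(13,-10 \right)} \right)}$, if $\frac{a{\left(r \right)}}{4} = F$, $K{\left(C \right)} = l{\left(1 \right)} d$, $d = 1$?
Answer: $90$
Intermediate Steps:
$l{\left(b \right)} = b + b^{2}$
$K{\left(C \right)} = 2$ ($K{\left(C \right)} = 1 \left(1 + 1\right) 1 = 1 \cdot 2 \cdot 1 = 2 \cdot 1 = 2$)
$a{\left(r \right)} = 88$ ($a{\left(r \right)} = 4 \cdot 22 = 88$)
$a{\left(-195 \right)} + K{\left(P{\left(13,-10 \right)} \right)} = 88 + 2 = 90$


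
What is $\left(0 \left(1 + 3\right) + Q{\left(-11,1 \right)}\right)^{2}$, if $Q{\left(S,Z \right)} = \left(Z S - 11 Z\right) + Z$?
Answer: $441$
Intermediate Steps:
$Q{\left(S,Z \right)} = - 10 Z + S Z$ ($Q{\left(S,Z \right)} = \left(S Z - 11 Z\right) + Z = \left(- 11 Z + S Z\right) + Z = - 10 Z + S Z$)
$\left(0 \left(1 + 3\right) + Q{\left(-11,1 \right)}\right)^{2} = \left(0 \left(1 + 3\right) + 1 \left(-10 - 11\right)\right)^{2} = \left(0 \cdot 4 + 1 \left(-21\right)\right)^{2} = \left(0 - 21\right)^{2} = \left(-21\right)^{2} = 441$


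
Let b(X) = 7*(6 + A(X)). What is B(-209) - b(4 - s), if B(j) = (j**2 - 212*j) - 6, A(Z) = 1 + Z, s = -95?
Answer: 87241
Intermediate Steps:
B(j) = -6 + j**2 - 212*j
b(X) = 49 + 7*X (b(X) = 7*(6 + (1 + X)) = 7*(7 + X) = 49 + 7*X)
B(-209) - b(4 - s) = (-6 + (-209)**2 - 212*(-209)) - (49 + 7*(4 - 1*(-95))) = (-6 + 43681 + 44308) - (49 + 7*(4 + 95)) = 87983 - (49 + 7*99) = 87983 - (49 + 693) = 87983 - 1*742 = 87983 - 742 = 87241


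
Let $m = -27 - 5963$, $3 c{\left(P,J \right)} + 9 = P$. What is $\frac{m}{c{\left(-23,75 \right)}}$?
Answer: $\frac{8985}{16} \approx 561.56$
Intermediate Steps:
$c{\left(P,J \right)} = -3 + \frac{P}{3}$
$m = -5990$ ($m = -27 - 5963 = -5990$)
$\frac{m}{c{\left(-23,75 \right)}} = - \frac{5990}{-3 + \frac{1}{3} \left(-23\right)} = - \frac{5990}{-3 - \frac{23}{3}} = - \frac{5990}{- \frac{32}{3}} = \left(-5990\right) \left(- \frac{3}{32}\right) = \frac{8985}{16}$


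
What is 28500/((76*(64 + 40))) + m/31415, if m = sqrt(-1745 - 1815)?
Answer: 375/104 + 2*I*sqrt(890)/31415 ≈ 3.6058 + 0.0018993*I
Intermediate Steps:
m = 2*I*sqrt(890) (m = sqrt(-3560) = 2*I*sqrt(890) ≈ 59.666*I)
28500/((76*(64 + 40))) + m/31415 = 28500/((76*(64 + 40))) + (2*I*sqrt(890))/31415 = 28500/((76*104)) + (2*I*sqrt(890))*(1/31415) = 28500/7904 + 2*I*sqrt(890)/31415 = 28500*(1/7904) + 2*I*sqrt(890)/31415 = 375/104 + 2*I*sqrt(890)/31415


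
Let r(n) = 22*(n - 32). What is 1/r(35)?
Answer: 1/66 ≈ 0.015152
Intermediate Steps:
r(n) = -704 + 22*n (r(n) = 22*(-32 + n) = -704 + 22*n)
1/r(35) = 1/(-704 + 22*35) = 1/(-704 + 770) = 1/66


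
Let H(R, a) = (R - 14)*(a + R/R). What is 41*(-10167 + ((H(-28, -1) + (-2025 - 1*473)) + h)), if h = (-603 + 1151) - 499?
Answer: -517256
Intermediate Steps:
h = 49 (h = 548 - 499 = 49)
H(R, a) = (1 + a)*(-14 + R) (H(R, a) = (-14 + R)*(a + 1) = (-14 + R)*(1 + a) = (1 + a)*(-14 + R))
41*(-10167 + ((H(-28, -1) + (-2025 - 1*473)) + h)) = 41*(-10167 + (((-14 - 28 - 14*(-1) - 28*(-1)) + (-2025 - 1*473)) + 49)) = 41*(-10167 + (((-14 - 28 + 14 + 28) + (-2025 - 473)) + 49)) = 41*(-10167 + ((0 - 2498) + 49)) = 41*(-10167 + (-2498 + 49)) = 41*(-10167 - 2449) = 41*(-12616) = -517256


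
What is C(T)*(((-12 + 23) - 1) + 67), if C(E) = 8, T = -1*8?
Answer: 616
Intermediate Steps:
T = -8
C(T)*(((-12 + 23) - 1) + 67) = 8*(((-12 + 23) - 1) + 67) = 8*((11 - 1) + 67) = 8*(10 + 67) = 8*77 = 616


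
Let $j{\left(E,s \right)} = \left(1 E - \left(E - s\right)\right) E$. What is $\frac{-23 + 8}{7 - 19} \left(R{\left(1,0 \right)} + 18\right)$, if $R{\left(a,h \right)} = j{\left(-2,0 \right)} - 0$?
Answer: $\frac{45}{2} \approx 22.5$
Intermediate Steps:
$j{\left(E,s \right)} = E s$ ($j{\left(E,s \right)} = \left(E - \left(E - s\right)\right) E = s E = E s$)
$R{\left(a,h \right)} = 0$ ($R{\left(a,h \right)} = \left(-2\right) 0 - 0 = 0 + 0 = 0$)
$\frac{-23 + 8}{7 - 19} \left(R{\left(1,0 \right)} + 18\right) = \frac{-23 + 8}{7 - 19} \left(0 + 18\right) = - \frac{15}{-12} \cdot 18 = \left(-15\right) \left(- \frac{1}{12}\right) 18 = \frac{5}{4} \cdot 18 = \frac{45}{2}$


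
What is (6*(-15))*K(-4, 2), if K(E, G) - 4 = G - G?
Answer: -360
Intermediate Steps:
K(E, G) = 4 (K(E, G) = 4 + (G - G) = 4 + 0 = 4)
(6*(-15))*K(-4, 2) = (6*(-15))*4 = -90*4 = -360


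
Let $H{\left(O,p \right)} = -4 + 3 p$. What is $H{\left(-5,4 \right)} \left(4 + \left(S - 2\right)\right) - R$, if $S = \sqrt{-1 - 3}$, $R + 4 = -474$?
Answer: $494 + 16 i \approx 494.0 + 16.0 i$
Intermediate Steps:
$R = -478$ ($R = -4 - 474 = -478$)
$S = 2 i$ ($S = \sqrt{-4} = 2 i \approx 2.0 i$)
$H{\left(-5,4 \right)} \left(4 + \left(S - 2\right)\right) - R = \left(-4 + 3 \cdot 4\right) \left(4 - \left(2 - 2 i\right)\right) - -478 = \left(-4 + 12\right) \left(4 - \left(2 - 2 i\right)\right) + 478 = 8 \left(2 + 2 i\right) + 478 = \left(16 + 16 i\right) + 478 = 494 + 16 i$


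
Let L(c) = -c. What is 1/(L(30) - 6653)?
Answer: -1/6683 ≈ -0.00014963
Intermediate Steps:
1/(L(30) - 6653) = 1/(-1*30 - 6653) = 1/(-30 - 6653) = 1/(-6683) = -1/6683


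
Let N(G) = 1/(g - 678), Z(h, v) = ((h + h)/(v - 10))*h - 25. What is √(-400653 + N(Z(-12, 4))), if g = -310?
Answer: I*√97773755755/494 ≈ 632.97*I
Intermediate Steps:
Z(h, v) = -25 + 2*h²/(-10 + v) (Z(h, v) = ((2*h)/(-10 + v))*h - 25 = (2*h/(-10 + v))*h - 25 = 2*h²/(-10 + v) - 25 = -25 + 2*h²/(-10 + v))
N(G) = -1/988 (N(G) = 1/(-310 - 678) = 1/(-988) = -1/988)
√(-400653 + N(Z(-12, 4))) = √(-400653 - 1/988) = √(-395845165/988) = I*√97773755755/494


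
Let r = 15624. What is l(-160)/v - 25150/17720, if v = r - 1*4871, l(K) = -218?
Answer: -27430091/19054316 ≈ -1.4396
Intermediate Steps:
v = 10753 (v = 15624 - 1*4871 = 15624 - 4871 = 10753)
l(-160)/v - 25150/17720 = -218/10753 - 25150/17720 = -218*1/10753 - 25150*1/17720 = -218/10753 - 2515/1772 = -27430091/19054316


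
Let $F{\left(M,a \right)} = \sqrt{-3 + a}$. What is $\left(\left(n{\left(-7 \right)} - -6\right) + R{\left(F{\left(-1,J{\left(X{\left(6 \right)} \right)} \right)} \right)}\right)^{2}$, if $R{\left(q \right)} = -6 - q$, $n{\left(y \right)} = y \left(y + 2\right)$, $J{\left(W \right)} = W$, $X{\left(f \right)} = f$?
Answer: $\left(-35 + \sqrt{3}\right)^{2} \approx 1106.8$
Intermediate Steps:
$n{\left(y \right)} = y \left(2 + y\right)$
$\left(\left(n{\left(-7 \right)} - -6\right) + R{\left(F{\left(-1,J{\left(X{\left(6 \right)} \right)} \right)} \right)}\right)^{2} = \left(\left(- 7 \left(2 - 7\right) - -6\right) - \left(6 + \sqrt{-3 + 6}\right)\right)^{2} = \left(\left(\left(-7\right) \left(-5\right) + 6\right) - \left(6 + \sqrt{3}\right)\right)^{2} = \left(\left(35 + 6\right) - \left(6 + \sqrt{3}\right)\right)^{2} = \left(41 - \left(6 + \sqrt{3}\right)\right)^{2} = \left(35 - \sqrt{3}\right)^{2}$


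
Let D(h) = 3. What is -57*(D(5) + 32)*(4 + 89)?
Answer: -185535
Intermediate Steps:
-57*(D(5) + 32)*(4 + 89) = -57*(3 + 32)*(4 + 89) = -1995*93 = -57*3255 = -185535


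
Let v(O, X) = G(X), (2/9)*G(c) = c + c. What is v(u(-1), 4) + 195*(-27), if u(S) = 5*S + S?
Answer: -5229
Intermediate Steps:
u(S) = 6*S
G(c) = 9*c (G(c) = 9*(c + c)/2 = 9*(2*c)/2 = 9*c)
v(O, X) = 9*X
v(u(-1), 4) + 195*(-27) = 9*4 + 195*(-27) = 36 - 5265 = -5229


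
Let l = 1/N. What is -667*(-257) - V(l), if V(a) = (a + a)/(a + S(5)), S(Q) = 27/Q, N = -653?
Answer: 1510715652/8813 ≈ 1.7142e+5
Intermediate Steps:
l = -1/653 (l = 1/(-653) = -1/653 ≈ -0.0015314)
V(a) = 2*a/(27/5 + a) (V(a) = (a + a)/(a + 27/5) = (2*a)/(a + 27*(⅕)) = (2*a)/(a + 27/5) = (2*a)/(27/5 + a) = 2*a/(27/5 + a))
-667*(-257) - V(l) = -667*(-257) - 10*(-1)/(653*(27 + 5*(-1/653))) = 171419 - 10*(-1)/(653*(27 - 5/653)) = 171419 - 10*(-1)/(653*17626/653) = 171419 - 10*(-1)*653/(653*17626) = 171419 - 1*(-5/8813) = 171419 + 5/8813 = 1510715652/8813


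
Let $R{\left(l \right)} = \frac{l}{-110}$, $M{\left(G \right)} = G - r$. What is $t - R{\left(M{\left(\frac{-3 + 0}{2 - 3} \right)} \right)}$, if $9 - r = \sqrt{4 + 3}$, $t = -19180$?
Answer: $- \frac{1054903}{55} + \frac{\sqrt{7}}{110} \approx -19180.0$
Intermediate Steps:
$r = 9 - \sqrt{7}$ ($r = 9 - \sqrt{4 + 3} = 9 - \sqrt{7} \approx 6.3542$)
$M{\left(G \right)} = -9 + G + \sqrt{7}$ ($M{\left(G \right)} = G - \left(9 - \sqrt{7}\right) = -9 + G + \sqrt{7}$)
$R{\left(l \right)} = - \frac{l}{110}$ ($R{\left(l \right)} = l \left(- \frac{1}{110}\right) = - \frac{l}{110}$)
$t - R{\left(M{\left(\frac{-3 + 0}{2 - 3} \right)} \right)} = -19180 - - \frac{-9 + \frac{-3 + 0}{2 - 3} + \sqrt{7}}{110} = -19180 - - \frac{-9 - \frac{3}{-1} + \sqrt{7}}{110} = -19180 - - \frac{-9 - -3 + \sqrt{7}}{110} = -19180 - - \frac{-9 + 3 + \sqrt{7}}{110} = -19180 - - \frac{-6 + \sqrt{7}}{110} = -19180 - \left(\frac{3}{55} - \frac{\sqrt{7}}{110}\right) = - \frac{1054903}{55} + \frac{\sqrt{7}}{110}$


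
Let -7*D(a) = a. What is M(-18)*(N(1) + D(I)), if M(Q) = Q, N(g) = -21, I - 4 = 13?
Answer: 2952/7 ≈ 421.71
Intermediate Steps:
I = 17 (I = 4 + 13 = 17)
D(a) = -a/7
M(-18)*(N(1) + D(I)) = -18*(-21 - ⅐*17) = -18*(-21 - 17/7) = -18*(-164/7) = 2952/7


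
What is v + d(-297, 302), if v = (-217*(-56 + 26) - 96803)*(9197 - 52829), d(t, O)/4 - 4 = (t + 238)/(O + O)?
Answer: 594889292933/151 ≈ 3.9397e+9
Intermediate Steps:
d(t, O) = 16 + 2*(238 + t)/O (d(t, O) = 16 + 4*((t + 238)/(O + O)) = 16 + 4*((238 + t)/((2*O))) = 16 + 4*((238 + t)*(1/(2*O))) = 16 + 4*((238 + t)/(2*O)) = 16 + 2*(238 + t)/O)
v = 3939664176 (v = (-217*(-30) - 96803)*(-43632) = (6510 - 96803)*(-43632) = -90293*(-43632) = 3939664176)
v + d(-297, 302) = 3939664176 + 2*(238 - 297 + 8*302)/302 = 3939664176 + 2*(1/302)*(238 - 297 + 2416) = 3939664176 + 2*(1/302)*2357 = 3939664176 + 2357/151 = 594889292933/151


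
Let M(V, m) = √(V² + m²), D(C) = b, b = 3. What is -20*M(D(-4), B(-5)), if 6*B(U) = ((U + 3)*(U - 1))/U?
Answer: -4*√229 ≈ -60.531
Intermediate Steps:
B(U) = (-1 + U)*(3 + U)/(6*U) (B(U) = (((U + 3)*(U - 1))/U)/6 = (((3 + U)*(-1 + U))/U)/6 = (((-1 + U)*(3 + U))/U)/6 = ((-1 + U)*(3 + U)/U)/6 = (-1 + U)*(3 + U)/(6*U))
D(C) = 3
-20*M(D(-4), B(-5)) = -20*√(3² + ((⅙)*(-3 - 5*(2 - 5))/(-5))²) = -20*√(9 + ((⅙)*(-⅕)*(-3 - 5*(-3)))²) = -20*√(9 + ((⅙)*(-⅕)*(-3 + 15))²) = -20*√(9 + ((⅙)*(-⅕)*12)²) = -20*√(9 + (-⅖)²) = -20*√(9 + 4/25) = -4*√229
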